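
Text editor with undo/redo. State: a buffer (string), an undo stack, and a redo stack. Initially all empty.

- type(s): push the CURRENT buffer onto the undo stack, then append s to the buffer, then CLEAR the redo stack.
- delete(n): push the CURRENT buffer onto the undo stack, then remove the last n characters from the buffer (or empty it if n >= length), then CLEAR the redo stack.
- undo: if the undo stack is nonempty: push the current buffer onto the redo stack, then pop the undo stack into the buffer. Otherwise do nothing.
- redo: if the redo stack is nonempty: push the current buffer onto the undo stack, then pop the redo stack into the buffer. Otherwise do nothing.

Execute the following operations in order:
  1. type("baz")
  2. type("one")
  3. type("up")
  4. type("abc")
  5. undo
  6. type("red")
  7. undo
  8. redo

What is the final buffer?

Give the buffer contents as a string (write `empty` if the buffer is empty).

After op 1 (type): buf='baz' undo_depth=1 redo_depth=0
After op 2 (type): buf='bazone' undo_depth=2 redo_depth=0
After op 3 (type): buf='bazoneup' undo_depth=3 redo_depth=0
After op 4 (type): buf='bazoneupabc' undo_depth=4 redo_depth=0
After op 5 (undo): buf='bazoneup' undo_depth=3 redo_depth=1
After op 6 (type): buf='bazoneupred' undo_depth=4 redo_depth=0
After op 7 (undo): buf='bazoneup' undo_depth=3 redo_depth=1
After op 8 (redo): buf='bazoneupred' undo_depth=4 redo_depth=0

Answer: bazoneupred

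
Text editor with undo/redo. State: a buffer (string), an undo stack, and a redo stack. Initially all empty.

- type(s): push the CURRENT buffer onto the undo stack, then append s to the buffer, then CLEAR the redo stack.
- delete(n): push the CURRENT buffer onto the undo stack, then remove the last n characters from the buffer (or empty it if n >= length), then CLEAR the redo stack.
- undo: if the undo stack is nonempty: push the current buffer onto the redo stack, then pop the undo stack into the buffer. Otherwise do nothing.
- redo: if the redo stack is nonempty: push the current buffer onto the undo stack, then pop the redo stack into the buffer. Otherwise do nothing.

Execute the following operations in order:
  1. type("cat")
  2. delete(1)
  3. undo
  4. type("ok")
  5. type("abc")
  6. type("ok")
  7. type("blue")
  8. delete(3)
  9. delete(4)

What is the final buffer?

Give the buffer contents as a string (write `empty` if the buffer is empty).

After op 1 (type): buf='cat' undo_depth=1 redo_depth=0
After op 2 (delete): buf='ca' undo_depth=2 redo_depth=0
After op 3 (undo): buf='cat' undo_depth=1 redo_depth=1
After op 4 (type): buf='catok' undo_depth=2 redo_depth=0
After op 5 (type): buf='catokabc' undo_depth=3 redo_depth=0
After op 6 (type): buf='catokabcok' undo_depth=4 redo_depth=0
After op 7 (type): buf='catokabcokblue' undo_depth=5 redo_depth=0
After op 8 (delete): buf='catokabcokb' undo_depth=6 redo_depth=0
After op 9 (delete): buf='catokab' undo_depth=7 redo_depth=0

Answer: catokab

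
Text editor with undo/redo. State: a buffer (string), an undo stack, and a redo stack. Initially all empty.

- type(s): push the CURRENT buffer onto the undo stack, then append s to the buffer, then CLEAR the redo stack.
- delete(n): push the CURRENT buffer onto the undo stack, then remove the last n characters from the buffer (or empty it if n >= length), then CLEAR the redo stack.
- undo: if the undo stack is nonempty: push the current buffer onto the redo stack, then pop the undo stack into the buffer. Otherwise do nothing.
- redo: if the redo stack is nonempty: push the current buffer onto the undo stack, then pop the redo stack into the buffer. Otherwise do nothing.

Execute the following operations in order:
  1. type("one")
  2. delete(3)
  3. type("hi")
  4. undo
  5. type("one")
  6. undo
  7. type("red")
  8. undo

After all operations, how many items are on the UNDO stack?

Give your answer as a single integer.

After op 1 (type): buf='one' undo_depth=1 redo_depth=0
After op 2 (delete): buf='(empty)' undo_depth=2 redo_depth=0
After op 3 (type): buf='hi' undo_depth=3 redo_depth=0
After op 4 (undo): buf='(empty)' undo_depth=2 redo_depth=1
After op 5 (type): buf='one' undo_depth=3 redo_depth=0
After op 6 (undo): buf='(empty)' undo_depth=2 redo_depth=1
After op 7 (type): buf='red' undo_depth=3 redo_depth=0
After op 8 (undo): buf='(empty)' undo_depth=2 redo_depth=1

Answer: 2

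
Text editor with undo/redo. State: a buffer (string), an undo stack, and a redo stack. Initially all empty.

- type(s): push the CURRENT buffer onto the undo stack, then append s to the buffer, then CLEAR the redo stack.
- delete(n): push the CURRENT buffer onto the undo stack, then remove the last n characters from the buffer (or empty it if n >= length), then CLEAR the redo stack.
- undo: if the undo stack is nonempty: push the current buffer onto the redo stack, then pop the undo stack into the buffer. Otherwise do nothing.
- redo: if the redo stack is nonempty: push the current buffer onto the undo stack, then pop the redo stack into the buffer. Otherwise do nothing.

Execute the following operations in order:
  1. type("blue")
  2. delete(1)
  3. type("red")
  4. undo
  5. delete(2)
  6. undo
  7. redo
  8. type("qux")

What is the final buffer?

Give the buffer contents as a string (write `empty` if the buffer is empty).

Answer: bqux

Derivation:
After op 1 (type): buf='blue' undo_depth=1 redo_depth=0
After op 2 (delete): buf='blu' undo_depth=2 redo_depth=0
After op 3 (type): buf='blured' undo_depth=3 redo_depth=0
After op 4 (undo): buf='blu' undo_depth=2 redo_depth=1
After op 5 (delete): buf='b' undo_depth=3 redo_depth=0
After op 6 (undo): buf='blu' undo_depth=2 redo_depth=1
After op 7 (redo): buf='b' undo_depth=3 redo_depth=0
After op 8 (type): buf='bqux' undo_depth=4 redo_depth=0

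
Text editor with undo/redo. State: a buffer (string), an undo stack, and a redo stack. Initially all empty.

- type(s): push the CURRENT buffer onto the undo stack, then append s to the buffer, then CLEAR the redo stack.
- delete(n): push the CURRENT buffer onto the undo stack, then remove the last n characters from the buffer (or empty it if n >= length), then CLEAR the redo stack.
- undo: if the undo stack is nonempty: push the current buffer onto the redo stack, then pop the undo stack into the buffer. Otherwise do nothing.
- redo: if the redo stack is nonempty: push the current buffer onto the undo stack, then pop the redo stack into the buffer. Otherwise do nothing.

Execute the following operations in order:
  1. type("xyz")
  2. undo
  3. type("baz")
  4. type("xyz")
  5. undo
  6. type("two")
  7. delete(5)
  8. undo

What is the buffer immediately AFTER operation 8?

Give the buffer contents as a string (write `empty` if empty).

Answer: baztwo

Derivation:
After op 1 (type): buf='xyz' undo_depth=1 redo_depth=0
After op 2 (undo): buf='(empty)' undo_depth=0 redo_depth=1
After op 3 (type): buf='baz' undo_depth=1 redo_depth=0
After op 4 (type): buf='bazxyz' undo_depth=2 redo_depth=0
After op 5 (undo): buf='baz' undo_depth=1 redo_depth=1
After op 6 (type): buf='baztwo' undo_depth=2 redo_depth=0
After op 7 (delete): buf='b' undo_depth=3 redo_depth=0
After op 8 (undo): buf='baztwo' undo_depth=2 redo_depth=1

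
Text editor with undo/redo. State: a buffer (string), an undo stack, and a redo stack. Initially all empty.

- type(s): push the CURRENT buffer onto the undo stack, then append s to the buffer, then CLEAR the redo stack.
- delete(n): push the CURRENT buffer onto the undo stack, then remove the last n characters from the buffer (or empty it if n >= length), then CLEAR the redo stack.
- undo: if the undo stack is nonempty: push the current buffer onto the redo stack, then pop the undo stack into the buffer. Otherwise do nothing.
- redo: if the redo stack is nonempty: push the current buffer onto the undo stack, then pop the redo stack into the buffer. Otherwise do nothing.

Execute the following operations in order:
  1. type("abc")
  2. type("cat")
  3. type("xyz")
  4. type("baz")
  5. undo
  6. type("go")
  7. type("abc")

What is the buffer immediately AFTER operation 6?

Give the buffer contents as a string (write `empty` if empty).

After op 1 (type): buf='abc' undo_depth=1 redo_depth=0
After op 2 (type): buf='abccat' undo_depth=2 redo_depth=0
After op 3 (type): buf='abccatxyz' undo_depth=3 redo_depth=0
After op 4 (type): buf='abccatxyzbaz' undo_depth=4 redo_depth=0
After op 5 (undo): buf='abccatxyz' undo_depth=3 redo_depth=1
After op 6 (type): buf='abccatxyzgo' undo_depth=4 redo_depth=0

Answer: abccatxyzgo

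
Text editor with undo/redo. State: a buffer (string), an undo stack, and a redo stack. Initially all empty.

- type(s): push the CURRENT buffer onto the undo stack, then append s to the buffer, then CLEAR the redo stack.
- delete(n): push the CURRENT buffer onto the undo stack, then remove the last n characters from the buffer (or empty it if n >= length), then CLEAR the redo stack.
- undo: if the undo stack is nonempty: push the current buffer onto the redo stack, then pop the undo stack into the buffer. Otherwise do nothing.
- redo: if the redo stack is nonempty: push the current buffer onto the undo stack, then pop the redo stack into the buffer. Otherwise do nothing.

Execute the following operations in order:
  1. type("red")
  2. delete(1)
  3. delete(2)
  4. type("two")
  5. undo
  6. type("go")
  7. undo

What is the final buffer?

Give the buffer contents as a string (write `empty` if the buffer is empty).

Answer: empty

Derivation:
After op 1 (type): buf='red' undo_depth=1 redo_depth=0
After op 2 (delete): buf='re' undo_depth=2 redo_depth=0
After op 3 (delete): buf='(empty)' undo_depth=3 redo_depth=0
After op 4 (type): buf='two' undo_depth=4 redo_depth=0
After op 5 (undo): buf='(empty)' undo_depth=3 redo_depth=1
After op 6 (type): buf='go' undo_depth=4 redo_depth=0
After op 7 (undo): buf='(empty)' undo_depth=3 redo_depth=1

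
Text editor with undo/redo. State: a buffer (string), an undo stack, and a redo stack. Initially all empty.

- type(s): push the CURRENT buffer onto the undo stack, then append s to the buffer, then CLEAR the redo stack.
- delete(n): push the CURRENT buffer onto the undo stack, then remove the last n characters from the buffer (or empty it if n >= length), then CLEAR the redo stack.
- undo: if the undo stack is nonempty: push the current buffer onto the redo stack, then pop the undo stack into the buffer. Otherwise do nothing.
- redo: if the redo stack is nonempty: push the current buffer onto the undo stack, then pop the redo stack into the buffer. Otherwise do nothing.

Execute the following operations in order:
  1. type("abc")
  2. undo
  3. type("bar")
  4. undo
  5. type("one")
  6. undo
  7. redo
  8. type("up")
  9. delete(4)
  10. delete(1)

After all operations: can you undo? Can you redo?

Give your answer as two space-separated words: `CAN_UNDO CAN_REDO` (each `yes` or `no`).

After op 1 (type): buf='abc' undo_depth=1 redo_depth=0
After op 2 (undo): buf='(empty)' undo_depth=0 redo_depth=1
After op 3 (type): buf='bar' undo_depth=1 redo_depth=0
After op 4 (undo): buf='(empty)' undo_depth=0 redo_depth=1
After op 5 (type): buf='one' undo_depth=1 redo_depth=0
After op 6 (undo): buf='(empty)' undo_depth=0 redo_depth=1
After op 7 (redo): buf='one' undo_depth=1 redo_depth=0
After op 8 (type): buf='oneup' undo_depth=2 redo_depth=0
After op 9 (delete): buf='o' undo_depth=3 redo_depth=0
After op 10 (delete): buf='(empty)' undo_depth=4 redo_depth=0

Answer: yes no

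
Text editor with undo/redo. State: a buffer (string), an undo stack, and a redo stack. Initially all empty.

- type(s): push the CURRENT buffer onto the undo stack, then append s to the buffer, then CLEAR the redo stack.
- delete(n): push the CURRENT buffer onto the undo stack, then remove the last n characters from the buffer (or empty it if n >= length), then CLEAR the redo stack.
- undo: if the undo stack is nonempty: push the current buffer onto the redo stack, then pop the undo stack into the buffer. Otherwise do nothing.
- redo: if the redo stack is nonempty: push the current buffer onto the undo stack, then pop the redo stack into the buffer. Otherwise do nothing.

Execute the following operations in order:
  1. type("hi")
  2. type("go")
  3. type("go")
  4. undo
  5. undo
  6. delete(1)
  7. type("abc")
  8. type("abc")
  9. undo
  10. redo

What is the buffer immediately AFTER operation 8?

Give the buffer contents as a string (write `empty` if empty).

After op 1 (type): buf='hi' undo_depth=1 redo_depth=0
After op 2 (type): buf='higo' undo_depth=2 redo_depth=0
After op 3 (type): buf='higogo' undo_depth=3 redo_depth=0
After op 4 (undo): buf='higo' undo_depth=2 redo_depth=1
After op 5 (undo): buf='hi' undo_depth=1 redo_depth=2
After op 6 (delete): buf='h' undo_depth=2 redo_depth=0
After op 7 (type): buf='habc' undo_depth=3 redo_depth=0
After op 8 (type): buf='habcabc' undo_depth=4 redo_depth=0

Answer: habcabc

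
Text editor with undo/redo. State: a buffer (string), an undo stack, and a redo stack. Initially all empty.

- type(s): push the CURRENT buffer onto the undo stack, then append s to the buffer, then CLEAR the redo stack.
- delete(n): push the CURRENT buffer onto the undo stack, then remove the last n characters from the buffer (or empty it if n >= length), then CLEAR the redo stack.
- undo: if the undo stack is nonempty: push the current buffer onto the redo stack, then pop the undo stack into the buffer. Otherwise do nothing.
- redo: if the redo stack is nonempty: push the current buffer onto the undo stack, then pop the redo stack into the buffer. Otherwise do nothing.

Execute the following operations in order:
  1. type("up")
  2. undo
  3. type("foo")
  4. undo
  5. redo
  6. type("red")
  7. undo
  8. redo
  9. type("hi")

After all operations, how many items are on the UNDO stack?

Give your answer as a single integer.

Answer: 3

Derivation:
After op 1 (type): buf='up' undo_depth=1 redo_depth=0
After op 2 (undo): buf='(empty)' undo_depth=0 redo_depth=1
After op 3 (type): buf='foo' undo_depth=1 redo_depth=0
After op 4 (undo): buf='(empty)' undo_depth=0 redo_depth=1
After op 5 (redo): buf='foo' undo_depth=1 redo_depth=0
After op 6 (type): buf='foored' undo_depth=2 redo_depth=0
After op 7 (undo): buf='foo' undo_depth=1 redo_depth=1
After op 8 (redo): buf='foored' undo_depth=2 redo_depth=0
After op 9 (type): buf='fooredhi' undo_depth=3 redo_depth=0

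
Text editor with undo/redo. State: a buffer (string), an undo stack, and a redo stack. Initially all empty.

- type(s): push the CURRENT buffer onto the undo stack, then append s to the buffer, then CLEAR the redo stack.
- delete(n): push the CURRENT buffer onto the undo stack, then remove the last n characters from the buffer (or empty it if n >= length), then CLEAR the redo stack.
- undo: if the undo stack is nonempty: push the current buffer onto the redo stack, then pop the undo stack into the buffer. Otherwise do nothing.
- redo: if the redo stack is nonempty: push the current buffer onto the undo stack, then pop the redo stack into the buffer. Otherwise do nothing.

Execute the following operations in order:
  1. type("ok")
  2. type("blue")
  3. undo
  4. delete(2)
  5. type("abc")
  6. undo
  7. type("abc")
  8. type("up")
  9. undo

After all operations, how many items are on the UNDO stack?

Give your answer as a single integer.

After op 1 (type): buf='ok' undo_depth=1 redo_depth=0
After op 2 (type): buf='okblue' undo_depth=2 redo_depth=0
After op 3 (undo): buf='ok' undo_depth=1 redo_depth=1
After op 4 (delete): buf='(empty)' undo_depth=2 redo_depth=0
After op 5 (type): buf='abc' undo_depth=3 redo_depth=0
After op 6 (undo): buf='(empty)' undo_depth=2 redo_depth=1
After op 7 (type): buf='abc' undo_depth=3 redo_depth=0
After op 8 (type): buf='abcup' undo_depth=4 redo_depth=0
After op 9 (undo): buf='abc' undo_depth=3 redo_depth=1

Answer: 3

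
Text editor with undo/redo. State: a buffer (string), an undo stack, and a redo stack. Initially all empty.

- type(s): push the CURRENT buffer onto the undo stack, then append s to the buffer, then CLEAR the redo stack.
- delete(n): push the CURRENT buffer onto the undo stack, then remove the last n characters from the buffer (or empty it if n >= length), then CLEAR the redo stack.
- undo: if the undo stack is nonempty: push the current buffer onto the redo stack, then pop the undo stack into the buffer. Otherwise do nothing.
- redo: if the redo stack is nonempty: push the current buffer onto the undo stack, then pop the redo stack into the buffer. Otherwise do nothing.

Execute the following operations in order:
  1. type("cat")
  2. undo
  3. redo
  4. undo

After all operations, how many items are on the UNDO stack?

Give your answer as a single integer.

After op 1 (type): buf='cat' undo_depth=1 redo_depth=0
After op 2 (undo): buf='(empty)' undo_depth=0 redo_depth=1
After op 3 (redo): buf='cat' undo_depth=1 redo_depth=0
After op 4 (undo): buf='(empty)' undo_depth=0 redo_depth=1

Answer: 0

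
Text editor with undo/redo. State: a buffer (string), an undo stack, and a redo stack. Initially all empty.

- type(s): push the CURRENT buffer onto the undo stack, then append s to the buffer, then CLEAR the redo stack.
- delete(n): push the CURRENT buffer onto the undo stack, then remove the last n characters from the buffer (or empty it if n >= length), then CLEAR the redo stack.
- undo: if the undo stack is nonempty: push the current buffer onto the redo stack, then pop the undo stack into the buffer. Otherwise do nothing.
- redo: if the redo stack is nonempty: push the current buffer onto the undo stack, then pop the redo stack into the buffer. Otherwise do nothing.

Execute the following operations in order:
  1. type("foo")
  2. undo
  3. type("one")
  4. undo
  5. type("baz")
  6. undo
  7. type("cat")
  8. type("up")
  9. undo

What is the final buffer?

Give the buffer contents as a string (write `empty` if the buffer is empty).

Answer: cat

Derivation:
After op 1 (type): buf='foo' undo_depth=1 redo_depth=0
After op 2 (undo): buf='(empty)' undo_depth=0 redo_depth=1
After op 3 (type): buf='one' undo_depth=1 redo_depth=0
After op 4 (undo): buf='(empty)' undo_depth=0 redo_depth=1
After op 5 (type): buf='baz' undo_depth=1 redo_depth=0
After op 6 (undo): buf='(empty)' undo_depth=0 redo_depth=1
After op 7 (type): buf='cat' undo_depth=1 redo_depth=0
After op 8 (type): buf='catup' undo_depth=2 redo_depth=0
After op 9 (undo): buf='cat' undo_depth=1 redo_depth=1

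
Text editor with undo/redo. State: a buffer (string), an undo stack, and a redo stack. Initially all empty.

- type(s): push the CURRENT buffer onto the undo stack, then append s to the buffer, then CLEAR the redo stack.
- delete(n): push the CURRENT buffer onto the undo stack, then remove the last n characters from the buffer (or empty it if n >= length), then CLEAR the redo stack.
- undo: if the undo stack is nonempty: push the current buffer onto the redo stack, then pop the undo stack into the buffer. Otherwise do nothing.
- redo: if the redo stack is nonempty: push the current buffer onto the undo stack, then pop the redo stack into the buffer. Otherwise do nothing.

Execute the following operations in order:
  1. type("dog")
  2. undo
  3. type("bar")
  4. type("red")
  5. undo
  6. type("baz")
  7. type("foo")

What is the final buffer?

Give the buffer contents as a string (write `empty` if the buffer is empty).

Answer: barbazfoo

Derivation:
After op 1 (type): buf='dog' undo_depth=1 redo_depth=0
After op 2 (undo): buf='(empty)' undo_depth=0 redo_depth=1
After op 3 (type): buf='bar' undo_depth=1 redo_depth=0
After op 4 (type): buf='barred' undo_depth=2 redo_depth=0
After op 5 (undo): buf='bar' undo_depth=1 redo_depth=1
After op 6 (type): buf='barbaz' undo_depth=2 redo_depth=0
After op 7 (type): buf='barbazfoo' undo_depth=3 redo_depth=0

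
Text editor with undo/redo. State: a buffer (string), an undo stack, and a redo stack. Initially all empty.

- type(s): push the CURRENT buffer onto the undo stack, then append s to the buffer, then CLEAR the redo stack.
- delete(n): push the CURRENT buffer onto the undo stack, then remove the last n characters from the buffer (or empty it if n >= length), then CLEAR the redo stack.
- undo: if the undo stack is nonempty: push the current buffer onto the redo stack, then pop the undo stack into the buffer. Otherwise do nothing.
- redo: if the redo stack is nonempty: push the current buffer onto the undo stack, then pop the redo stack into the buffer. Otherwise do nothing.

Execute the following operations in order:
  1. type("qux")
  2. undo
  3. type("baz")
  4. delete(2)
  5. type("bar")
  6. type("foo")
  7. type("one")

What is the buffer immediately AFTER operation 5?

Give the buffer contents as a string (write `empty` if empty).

After op 1 (type): buf='qux' undo_depth=1 redo_depth=0
After op 2 (undo): buf='(empty)' undo_depth=0 redo_depth=1
After op 3 (type): buf='baz' undo_depth=1 redo_depth=0
After op 4 (delete): buf='b' undo_depth=2 redo_depth=0
After op 5 (type): buf='bbar' undo_depth=3 redo_depth=0

Answer: bbar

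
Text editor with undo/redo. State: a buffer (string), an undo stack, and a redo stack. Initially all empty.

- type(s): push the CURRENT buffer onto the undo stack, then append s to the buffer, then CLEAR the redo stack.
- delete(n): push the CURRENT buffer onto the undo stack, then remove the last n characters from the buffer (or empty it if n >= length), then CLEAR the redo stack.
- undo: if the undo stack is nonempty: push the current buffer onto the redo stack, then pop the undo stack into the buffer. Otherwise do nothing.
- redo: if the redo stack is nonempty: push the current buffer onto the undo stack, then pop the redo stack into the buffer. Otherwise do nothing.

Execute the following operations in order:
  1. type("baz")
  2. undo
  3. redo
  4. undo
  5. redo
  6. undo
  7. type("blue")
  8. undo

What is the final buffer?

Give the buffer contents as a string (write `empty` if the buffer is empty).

After op 1 (type): buf='baz' undo_depth=1 redo_depth=0
After op 2 (undo): buf='(empty)' undo_depth=0 redo_depth=1
After op 3 (redo): buf='baz' undo_depth=1 redo_depth=0
After op 4 (undo): buf='(empty)' undo_depth=0 redo_depth=1
After op 5 (redo): buf='baz' undo_depth=1 redo_depth=0
After op 6 (undo): buf='(empty)' undo_depth=0 redo_depth=1
After op 7 (type): buf='blue' undo_depth=1 redo_depth=0
After op 8 (undo): buf='(empty)' undo_depth=0 redo_depth=1

Answer: empty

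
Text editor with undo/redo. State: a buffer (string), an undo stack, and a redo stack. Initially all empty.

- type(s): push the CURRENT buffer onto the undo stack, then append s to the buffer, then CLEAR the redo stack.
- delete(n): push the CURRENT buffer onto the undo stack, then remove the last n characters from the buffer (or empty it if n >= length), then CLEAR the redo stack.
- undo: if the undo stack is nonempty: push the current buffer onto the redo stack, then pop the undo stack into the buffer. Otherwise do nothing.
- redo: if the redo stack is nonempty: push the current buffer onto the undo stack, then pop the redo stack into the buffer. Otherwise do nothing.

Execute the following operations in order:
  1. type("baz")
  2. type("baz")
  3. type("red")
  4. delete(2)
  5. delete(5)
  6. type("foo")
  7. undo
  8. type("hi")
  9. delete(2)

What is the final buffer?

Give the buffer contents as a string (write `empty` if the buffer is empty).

After op 1 (type): buf='baz' undo_depth=1 redo_depth=0
After op 2 (type): buf='bazbaz' undo_depth=2 redo_depth=0
After op 3 (type): buf='bazbazred' undo_depth=3 redo_depth=0
After op 4 (delete): buf='bazbazr' undo_depth=4 redo_depth=0
After op 5 (delete): buf='ba' undo_depth=5 redo_depth=0
After op 6 (type): buf='bafoo' undo_depth=6 redo_depth=0
After op 7 (undo): buf='ba' undo_depth=5 redo_depth=1
After op 8 (type): buf='bahi' undo_depth=6 redo_depth=0
After op 9 (delete): buf='ba' undo_depth=7 redo_depth=0

Answer: ba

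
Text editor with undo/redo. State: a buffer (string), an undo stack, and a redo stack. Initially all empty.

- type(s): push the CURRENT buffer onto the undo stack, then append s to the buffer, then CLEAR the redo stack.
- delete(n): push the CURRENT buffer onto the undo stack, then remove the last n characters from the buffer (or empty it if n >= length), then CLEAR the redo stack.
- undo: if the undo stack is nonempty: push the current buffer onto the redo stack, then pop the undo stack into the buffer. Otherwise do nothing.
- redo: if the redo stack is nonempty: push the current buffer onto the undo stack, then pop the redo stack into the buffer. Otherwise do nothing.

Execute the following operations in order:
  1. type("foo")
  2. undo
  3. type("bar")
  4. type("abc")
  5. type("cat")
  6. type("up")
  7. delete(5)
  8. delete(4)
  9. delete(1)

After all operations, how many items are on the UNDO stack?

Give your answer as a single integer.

Answer: 7

Derivation:
After op 1 (type): buf='foo' undo_depth=1 redo_depth=0
After op 2 (undo): buf='(empty)' undo_depth=0 redo_depth=1
After op 3 (type): buf='bar' undo_depth=1 redo_depth=0
After op 4 (type): buf='barabc' undo_depth=2 redo_depth=0
After op 5 (type): buf='barabccat' undo_depth=3 redo_depth=0
After op 6 (type): buf='barabccatup' undo_depth=4 redo_depth=0
After op 7 (delete): buf='barabc' undo_depth=5 redo_depth=0
After op 8 (delete): buf='ba' undo_depth=6 redo_depth=0
After op 9 (delete): buf='b' undo_depth=7 redo_depth=0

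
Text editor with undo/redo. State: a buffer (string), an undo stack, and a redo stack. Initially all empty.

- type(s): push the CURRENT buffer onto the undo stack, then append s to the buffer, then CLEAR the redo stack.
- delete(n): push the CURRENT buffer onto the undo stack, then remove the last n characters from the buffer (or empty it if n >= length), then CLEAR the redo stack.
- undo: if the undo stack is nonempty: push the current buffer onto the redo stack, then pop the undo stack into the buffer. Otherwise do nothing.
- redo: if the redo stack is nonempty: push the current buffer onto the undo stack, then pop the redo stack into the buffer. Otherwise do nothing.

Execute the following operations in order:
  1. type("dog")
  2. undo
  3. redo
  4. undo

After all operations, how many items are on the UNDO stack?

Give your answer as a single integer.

After op 1 (type): buf='dog' undo_depth=1 redo_depth=0
After op 2 (undo): buf='(empty)' undo_depth=0 redo_depth=1
After op 3 (redo): buf='dog' undo_depth=1 redo_depth=0
After op 4 (undo): buf='(empty)' undo_depth=0 redo_depth=1

Answer: 0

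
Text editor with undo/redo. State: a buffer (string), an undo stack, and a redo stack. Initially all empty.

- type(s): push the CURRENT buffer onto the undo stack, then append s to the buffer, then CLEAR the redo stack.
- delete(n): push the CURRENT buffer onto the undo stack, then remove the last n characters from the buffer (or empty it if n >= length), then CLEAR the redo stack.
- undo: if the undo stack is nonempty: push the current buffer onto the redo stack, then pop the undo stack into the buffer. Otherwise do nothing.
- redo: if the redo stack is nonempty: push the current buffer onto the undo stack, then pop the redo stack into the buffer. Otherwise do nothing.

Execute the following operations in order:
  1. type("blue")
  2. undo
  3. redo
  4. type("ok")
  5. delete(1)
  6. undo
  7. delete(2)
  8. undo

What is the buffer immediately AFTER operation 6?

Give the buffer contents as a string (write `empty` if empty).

Answer: blueok

Derivation:
After op 1 (type): buf='blue' undo_depth=1 redo_depth=0
After op 2 (undo): buf='(empty)' undo_depth=0 redo_depth=1
After op 3 (redo): buf='blue' undo_depth=1 redo_depth=0
After op 4 (type): buf='blueok' undo_depth=2 redo_depth=0
After op 5 (delete): buf='blueo' undo_depth=3 redo_depth=0
After op 6 (undo): buf='blueok' undo_depth=2 redo_depth=1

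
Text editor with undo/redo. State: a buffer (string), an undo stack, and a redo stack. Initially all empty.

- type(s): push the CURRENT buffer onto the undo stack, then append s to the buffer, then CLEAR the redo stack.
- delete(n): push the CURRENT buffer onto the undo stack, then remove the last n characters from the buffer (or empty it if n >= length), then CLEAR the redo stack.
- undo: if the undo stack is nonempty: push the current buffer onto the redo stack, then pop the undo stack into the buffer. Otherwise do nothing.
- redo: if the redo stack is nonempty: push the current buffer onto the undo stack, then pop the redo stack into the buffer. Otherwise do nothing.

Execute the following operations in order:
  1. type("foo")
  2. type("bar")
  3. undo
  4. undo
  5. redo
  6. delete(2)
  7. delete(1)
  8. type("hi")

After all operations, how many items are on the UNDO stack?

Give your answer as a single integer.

After op 1 (type): buf='foo' undo_depth=1 redo_depth=0
After op 2 (type): buf='foobar' undo_depth=2 redo_depth=0
After op 3 (undo): buf='foo' undo_depth=1 redo_depth=1
After op 4 (undo): buf='(empty)' undo_depth=0 redo_depth=2
After op 5 (redo): buf='foo' undo_depth=1 redo_depth=1
After op 6 (delete): buf='f' undo_depth=2 redo_depth=0
After op 7 (delete): buf='(empty)' undo_depth=3 redo_depth=0
After op 8 (type): buf='hi' undo_depth=4 redo_depth=0

Answer: 4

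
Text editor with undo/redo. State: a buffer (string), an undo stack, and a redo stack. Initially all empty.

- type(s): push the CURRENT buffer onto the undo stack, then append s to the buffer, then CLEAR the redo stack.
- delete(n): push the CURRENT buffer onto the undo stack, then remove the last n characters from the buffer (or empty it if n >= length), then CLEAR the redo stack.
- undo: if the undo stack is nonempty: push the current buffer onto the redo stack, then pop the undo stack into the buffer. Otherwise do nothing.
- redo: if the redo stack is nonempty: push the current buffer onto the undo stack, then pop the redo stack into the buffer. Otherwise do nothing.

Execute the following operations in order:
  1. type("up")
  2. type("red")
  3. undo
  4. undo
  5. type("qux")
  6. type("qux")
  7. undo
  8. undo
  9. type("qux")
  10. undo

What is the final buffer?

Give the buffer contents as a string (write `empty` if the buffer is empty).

After op 1 (type): buf='up' undo_depth=1 redo_depth=0
After op 2 (type): buf='upred' undo_depth=2 redo_depth=0
After op 3 (undo): buf='up' undo_depth=1 redo_depth=1
After op 4 (undo): buf='(empty)' undo_depth=0 redo_depth=2
After op 5 (type): buf='qux' undo_depth=1 redo_depth=0
After op 6 (type): buf='quxqux' undo_depth=2 redo_depth=0
After op 7 (undo): buf='qux' undo_depth=1 redo_depth=1
After op 8 (undo): buf='(empty)' undo_depth=0 redo_depth=2
After op 9 (type): buf='qux' undo_depth=1 redo_depth=0
After op 10 (undo): buf='(empty)' undo_depth=0 redo_depth=1

Answer: empty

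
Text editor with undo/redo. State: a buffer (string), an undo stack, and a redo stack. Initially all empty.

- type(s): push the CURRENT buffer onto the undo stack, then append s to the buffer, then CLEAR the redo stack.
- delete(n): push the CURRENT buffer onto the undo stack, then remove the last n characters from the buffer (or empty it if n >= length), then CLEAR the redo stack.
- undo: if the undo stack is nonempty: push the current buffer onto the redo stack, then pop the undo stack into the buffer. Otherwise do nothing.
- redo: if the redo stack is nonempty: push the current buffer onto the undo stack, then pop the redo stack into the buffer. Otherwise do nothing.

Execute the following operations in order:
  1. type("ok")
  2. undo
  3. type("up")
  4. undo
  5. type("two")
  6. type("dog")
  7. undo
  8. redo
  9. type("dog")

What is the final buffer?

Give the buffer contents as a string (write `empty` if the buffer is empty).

After op 1 (type): buf='ok' undo_depth=1 redo_depth=0
After op 2 (undo): buf='(empty)' undo_depth=0 redo_depth=1
After op 3 (type): buf='up' undo_depth=1 redo_depth=0
After op 4 (undo): buf='(empty)' undo_depth=0 redo_depth=1
After op 5 (type): buf='two' undo_depth=1 redo_depth=0
After op 6 (type): buf='twodog' undo_depth=2 redo_depth=0
After op 7 (undo): buf='two' undo_depth=1 redo_depth=1
After op 8 (redo): buf='twodog' undo_depth=2 redo_depth=0
After op 9 (type): buf='twodogdog' undo_depth=3 redo_depth=0

Answer: twodogdog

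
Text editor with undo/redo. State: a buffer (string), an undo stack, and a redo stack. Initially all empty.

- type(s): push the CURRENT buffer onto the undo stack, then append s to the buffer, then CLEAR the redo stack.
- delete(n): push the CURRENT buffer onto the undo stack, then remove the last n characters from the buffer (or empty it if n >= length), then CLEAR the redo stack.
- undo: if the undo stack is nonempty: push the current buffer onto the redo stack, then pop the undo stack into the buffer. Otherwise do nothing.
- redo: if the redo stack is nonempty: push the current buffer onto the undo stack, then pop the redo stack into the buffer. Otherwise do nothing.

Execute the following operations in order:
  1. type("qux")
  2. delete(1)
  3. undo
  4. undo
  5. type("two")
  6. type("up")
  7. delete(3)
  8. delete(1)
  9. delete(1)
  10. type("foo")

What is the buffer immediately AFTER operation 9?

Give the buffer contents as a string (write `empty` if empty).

After op 1 (type): buf='qux' undo_depth=1 redo_depth=0
After op 2 (delete): buf='qu' undo_depth=2 redo_depth=0
After op 3 (undo): buf='qux' undo_depth=1 redo_depth=1
After op 4 (undo): buf='(empty)' undo_depth=0 redo_depth=2
After op 5 (type): buf='two' undo_depth=1 redo_depth=0
After op 6 (type): buf='twoup' undo_depth=2 redo_depth=0
After op 7 (delete): buf='tw' undo_depth=3 redo_depth=0
After op 8 (delete): buf='t' undo_depth=4 redo_depth=0
After op 9 (delete): buf='(empty)' undo_depth=5 redo_depth=0

Answer: empty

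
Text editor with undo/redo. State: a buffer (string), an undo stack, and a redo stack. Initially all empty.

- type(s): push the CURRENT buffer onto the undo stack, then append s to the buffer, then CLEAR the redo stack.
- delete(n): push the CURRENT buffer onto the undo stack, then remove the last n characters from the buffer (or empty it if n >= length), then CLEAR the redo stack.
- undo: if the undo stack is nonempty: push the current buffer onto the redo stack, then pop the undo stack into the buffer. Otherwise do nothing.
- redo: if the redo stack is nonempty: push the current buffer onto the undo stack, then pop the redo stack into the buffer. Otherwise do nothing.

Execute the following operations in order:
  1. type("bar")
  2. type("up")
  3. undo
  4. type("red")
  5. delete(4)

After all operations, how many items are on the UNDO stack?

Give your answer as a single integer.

After op 1 (type): buf='bar' undo_depth=1 redo_depth=0
After op 2 (type): buf='barup' undo_depth=2 redo_depth=0
After op 3 (undo): buf='bar' undo_depth=1 redo_depth=1
After op 4 (type): buf='barred' undo_depth=2 redo_depth=0
After op 5 (delete): buf='ba' undo_depth=3 redo_depth=0

Answer: 3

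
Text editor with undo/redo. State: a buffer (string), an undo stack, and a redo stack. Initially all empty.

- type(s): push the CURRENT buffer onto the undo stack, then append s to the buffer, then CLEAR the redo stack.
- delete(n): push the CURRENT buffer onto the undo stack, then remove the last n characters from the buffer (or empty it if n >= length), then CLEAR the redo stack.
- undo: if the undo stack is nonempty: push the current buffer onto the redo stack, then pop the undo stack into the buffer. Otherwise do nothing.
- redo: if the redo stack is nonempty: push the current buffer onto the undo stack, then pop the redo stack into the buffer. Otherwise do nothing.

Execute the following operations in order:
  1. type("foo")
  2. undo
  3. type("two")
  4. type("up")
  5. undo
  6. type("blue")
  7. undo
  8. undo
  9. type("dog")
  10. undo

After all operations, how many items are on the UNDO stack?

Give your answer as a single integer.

Answer: 0

Derivation:
After op 1 (type): buf='foo' undo_depth=1 redo_depth=0
After op 2 (undo): buf='(empty)' undo_depth=0 redo_depth=1
After op 3 (type): buf='two' undo_depth=1 redo_depth=0
After op 4 (type): buf='twoup' undo_depth=2 redo_depth=0
After op 5 (undo): buf='two' undo_depth=1 redo_depth=1
After op 6 (type): buf='twoblue' undo_depth=2 redo_depth=0
After op 7 (undo): buf='two' undo_depth=1 redo_depth=1
After op 8 (undo): buf='(empty)' undo_depth=0 redo_depth=2
After op 9 (type): buf='dog' undo_depth=1 redo_depth=0
After op 10 (undo): buf='(empty)' undo_depth=0 redo_depth=1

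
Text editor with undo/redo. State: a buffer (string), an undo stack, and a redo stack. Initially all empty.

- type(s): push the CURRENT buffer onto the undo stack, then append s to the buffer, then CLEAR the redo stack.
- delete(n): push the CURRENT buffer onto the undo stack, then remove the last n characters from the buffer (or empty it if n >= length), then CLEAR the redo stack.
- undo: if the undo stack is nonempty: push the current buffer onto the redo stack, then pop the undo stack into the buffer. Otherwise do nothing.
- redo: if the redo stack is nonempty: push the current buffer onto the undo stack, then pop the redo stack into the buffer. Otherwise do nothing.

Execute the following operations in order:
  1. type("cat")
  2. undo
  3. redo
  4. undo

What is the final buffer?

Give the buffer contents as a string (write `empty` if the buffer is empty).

Answer: empty

Derivation:
After op 1 (type): buf='cat' undo_depth=1 redo_depth=0
After op 2 (undo): buf='(empty)' undo_depth=0 redo_depth=1
After op 3 (redo): buf='cat' undo_depth=1 redo_depth=0
After op 4 (undo): buf='(empty)' undo_depth=0 redo_depth=1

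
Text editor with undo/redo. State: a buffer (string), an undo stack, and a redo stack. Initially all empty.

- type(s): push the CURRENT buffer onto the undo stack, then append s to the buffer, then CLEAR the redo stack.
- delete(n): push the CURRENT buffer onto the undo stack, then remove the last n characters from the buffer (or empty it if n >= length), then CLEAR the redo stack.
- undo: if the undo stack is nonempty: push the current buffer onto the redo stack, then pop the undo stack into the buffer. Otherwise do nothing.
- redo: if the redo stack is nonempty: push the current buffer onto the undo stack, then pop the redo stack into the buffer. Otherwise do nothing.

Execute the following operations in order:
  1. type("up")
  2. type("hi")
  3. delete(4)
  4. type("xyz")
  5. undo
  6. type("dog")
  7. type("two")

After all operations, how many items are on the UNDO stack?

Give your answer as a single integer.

Answer: 5

Derivation:
After op 1 (type): buf='up' undo_depth=1 redo_depth=0
After op 2 (type): buf='uphi' undo_depth=2 redo_depth=0
After op 3 (delete): buf='(empty)' undo_depth=3 redo_depth=0
After op 4 (type): buf='xyz' undo_depth=4 redo_depth=0
After op 5 (undo): buf='(empty)' undo_depth=3 redo_depth=1
After op 6 (type): buf='dog' undo_depth=4 redo_depth=0
After op 7 (type): buf='dogtwo' undo_depth=5 redo_depth=0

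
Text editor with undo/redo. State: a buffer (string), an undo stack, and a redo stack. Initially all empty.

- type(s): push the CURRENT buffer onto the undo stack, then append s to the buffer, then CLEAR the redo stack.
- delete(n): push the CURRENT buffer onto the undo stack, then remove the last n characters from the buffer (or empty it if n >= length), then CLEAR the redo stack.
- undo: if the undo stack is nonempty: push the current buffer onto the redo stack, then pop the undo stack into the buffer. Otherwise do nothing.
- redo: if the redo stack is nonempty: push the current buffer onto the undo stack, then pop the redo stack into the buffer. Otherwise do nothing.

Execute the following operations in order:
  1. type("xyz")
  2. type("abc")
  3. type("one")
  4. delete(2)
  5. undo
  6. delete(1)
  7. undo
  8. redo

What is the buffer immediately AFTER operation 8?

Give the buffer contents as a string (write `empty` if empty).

After op 1 (type): buf='xyz' undo_depth=1 redo_depth=0
After op 2 (type): buf='xyzabc' undo_depth=2 redo_depth=0
After op 3 (type): buf='xyzabcone' undo_depth=3 redo_depth=0
After op 4 (delete): buf='xyzabco' undo_depth=4 redo_depth=0
After op 5 (undo): buf='xyzabcone' undo_depth=3 redo_depth=1
After op 6 (delete): buf='xyzabcon' undo_depth=4 redo_depth=0
After op 7 (undo): buf='xyzabcone' undo_depth=3 redo_depth=1
After op 8 (redo): buf='xyzabcon' undo_depth=4 redo_depth=0

Answer: xyzabcon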